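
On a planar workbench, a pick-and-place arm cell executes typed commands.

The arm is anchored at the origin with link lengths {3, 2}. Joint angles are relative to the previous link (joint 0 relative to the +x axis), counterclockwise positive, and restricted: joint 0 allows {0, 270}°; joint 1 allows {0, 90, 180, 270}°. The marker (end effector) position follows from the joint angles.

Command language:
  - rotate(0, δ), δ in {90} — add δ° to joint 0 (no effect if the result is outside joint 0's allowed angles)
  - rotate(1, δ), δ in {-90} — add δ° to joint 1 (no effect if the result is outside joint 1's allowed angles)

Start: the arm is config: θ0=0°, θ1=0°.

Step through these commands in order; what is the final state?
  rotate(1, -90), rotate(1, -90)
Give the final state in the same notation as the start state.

config: θ0=0°, θ1=180°

begin: config: θ0=0°, θ1=0°
t=1 rotate(1, -90) ⇒ config: θ0=0°, θ1=270°
t=2 rotate(1, -90) ⇒ config: θ0=0°, θ1=180°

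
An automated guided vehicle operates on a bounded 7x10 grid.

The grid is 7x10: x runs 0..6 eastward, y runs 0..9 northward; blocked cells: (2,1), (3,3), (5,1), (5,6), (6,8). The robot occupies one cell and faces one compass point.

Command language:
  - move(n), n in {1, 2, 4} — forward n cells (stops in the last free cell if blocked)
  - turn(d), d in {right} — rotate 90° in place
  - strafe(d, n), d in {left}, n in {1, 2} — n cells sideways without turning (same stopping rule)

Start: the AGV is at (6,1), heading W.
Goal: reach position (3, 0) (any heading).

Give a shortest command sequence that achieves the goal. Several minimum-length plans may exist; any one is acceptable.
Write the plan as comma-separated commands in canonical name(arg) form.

strafe(left, 2), move(2), move(1)

start: at (6,1), heading W
1. strafe(left, 2) → at (6,0), heading W
2. move(2) → at (4,0), heading W
3. move(1) → at (3,0), heading W
nothing shorter than 3 reaches the goal.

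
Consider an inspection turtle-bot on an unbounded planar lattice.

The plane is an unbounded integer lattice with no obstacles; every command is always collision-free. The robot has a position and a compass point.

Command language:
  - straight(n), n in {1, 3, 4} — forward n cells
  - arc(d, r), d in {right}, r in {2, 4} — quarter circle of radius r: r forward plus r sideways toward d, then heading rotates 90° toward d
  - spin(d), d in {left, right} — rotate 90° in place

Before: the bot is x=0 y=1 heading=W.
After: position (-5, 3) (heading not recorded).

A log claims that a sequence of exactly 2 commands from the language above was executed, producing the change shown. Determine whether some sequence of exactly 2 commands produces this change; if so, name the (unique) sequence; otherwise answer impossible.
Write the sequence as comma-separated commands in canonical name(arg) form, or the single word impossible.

straight(3), arc(right, 2)

key: running arc(right, 2) before straight(3) would end elsewhere — order is forced
t0: x=0 y=1 heading=W
step 1 (straight(3)): x=-3 y=1 heading=W
step 2 (arc(right, 2)): x=-5 y=3 heading=N
no rival 2-sequence matches.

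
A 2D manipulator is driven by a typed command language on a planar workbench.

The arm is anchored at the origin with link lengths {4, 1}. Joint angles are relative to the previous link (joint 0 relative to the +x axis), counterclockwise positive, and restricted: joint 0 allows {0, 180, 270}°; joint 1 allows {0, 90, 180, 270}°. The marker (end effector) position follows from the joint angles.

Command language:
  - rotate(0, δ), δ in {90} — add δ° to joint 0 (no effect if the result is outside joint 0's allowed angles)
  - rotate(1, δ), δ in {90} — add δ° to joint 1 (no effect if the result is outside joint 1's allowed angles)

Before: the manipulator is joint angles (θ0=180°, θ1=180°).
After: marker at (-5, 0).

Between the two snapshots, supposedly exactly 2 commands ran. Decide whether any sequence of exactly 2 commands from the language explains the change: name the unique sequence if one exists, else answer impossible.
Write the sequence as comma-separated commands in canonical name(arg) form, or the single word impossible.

rotate(1, 90), rotate(1, 90)

from: joint angles (θ0=180°, θ1=180°)
t=1 rotate(1, 90) ⇒ joint angles (θ0=180°, θ1=270°)
t=2 rotate(1, 90) ⇒ joint angles (θ0=180°, θ1=0°)
no other 2-command option fits: unique.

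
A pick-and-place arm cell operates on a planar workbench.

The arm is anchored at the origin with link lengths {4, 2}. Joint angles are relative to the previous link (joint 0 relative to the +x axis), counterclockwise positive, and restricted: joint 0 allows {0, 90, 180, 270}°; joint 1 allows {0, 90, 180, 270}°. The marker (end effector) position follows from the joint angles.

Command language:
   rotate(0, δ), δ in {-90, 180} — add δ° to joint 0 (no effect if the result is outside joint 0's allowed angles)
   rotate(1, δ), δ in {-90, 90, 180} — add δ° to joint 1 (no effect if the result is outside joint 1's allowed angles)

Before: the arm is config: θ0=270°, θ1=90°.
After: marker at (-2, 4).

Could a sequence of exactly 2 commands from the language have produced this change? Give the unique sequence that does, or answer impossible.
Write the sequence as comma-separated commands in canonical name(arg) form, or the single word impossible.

rotate(0, -90), rotate(0, -90)

from: config: θ0=270°, θ1=90°
step 1 (rotate(0, -90)): config: θ0=180°, θ1=90°
step 2 (rotate(0, -90)): config: θ0=90°, θ1=90°
all 25 alternatives checked — unique.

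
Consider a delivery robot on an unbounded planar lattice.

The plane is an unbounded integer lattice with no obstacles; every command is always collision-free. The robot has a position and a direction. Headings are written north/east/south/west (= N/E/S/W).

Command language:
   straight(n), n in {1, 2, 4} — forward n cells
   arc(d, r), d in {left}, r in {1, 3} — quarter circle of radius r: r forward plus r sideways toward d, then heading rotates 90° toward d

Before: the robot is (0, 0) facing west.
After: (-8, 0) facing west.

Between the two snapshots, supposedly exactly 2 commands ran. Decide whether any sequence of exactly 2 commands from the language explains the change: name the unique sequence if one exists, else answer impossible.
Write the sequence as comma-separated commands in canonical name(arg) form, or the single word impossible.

key: heading stays W — no command in the sequence turns
t0: (0, 0) facing west
t=1 straight(4) ⇒ (-4, 0) facing west
t=2 straight(4) ⇒ (-8, 0) facing west
all 25 alternatives checked — unique.

straight(4), straight(4)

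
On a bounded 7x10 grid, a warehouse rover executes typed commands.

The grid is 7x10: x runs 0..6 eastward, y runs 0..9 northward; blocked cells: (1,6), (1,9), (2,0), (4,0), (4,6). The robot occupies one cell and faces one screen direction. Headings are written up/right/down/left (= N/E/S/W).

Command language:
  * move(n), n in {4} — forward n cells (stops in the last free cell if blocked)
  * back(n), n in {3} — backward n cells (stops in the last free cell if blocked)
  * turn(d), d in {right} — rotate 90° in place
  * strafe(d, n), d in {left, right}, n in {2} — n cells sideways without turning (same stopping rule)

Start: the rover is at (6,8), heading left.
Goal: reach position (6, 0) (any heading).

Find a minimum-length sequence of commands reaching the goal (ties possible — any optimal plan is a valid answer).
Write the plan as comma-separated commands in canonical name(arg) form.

t0: at (6,8), heading left
step 1 (strafe(left, 2)): at (6,6), heading left
step 2 (strafe(left, 2)): at (6,4), heading left
step 3 (strafe(left, 2)): at (6,2), heading left
step 4 (strafe(left, 2)): at (6,0), heading left
minimal: 4 command(s), checked below 4.

strafe(left, 2), strafe(left, 2), strafe(left, 2), strafe(left, 2)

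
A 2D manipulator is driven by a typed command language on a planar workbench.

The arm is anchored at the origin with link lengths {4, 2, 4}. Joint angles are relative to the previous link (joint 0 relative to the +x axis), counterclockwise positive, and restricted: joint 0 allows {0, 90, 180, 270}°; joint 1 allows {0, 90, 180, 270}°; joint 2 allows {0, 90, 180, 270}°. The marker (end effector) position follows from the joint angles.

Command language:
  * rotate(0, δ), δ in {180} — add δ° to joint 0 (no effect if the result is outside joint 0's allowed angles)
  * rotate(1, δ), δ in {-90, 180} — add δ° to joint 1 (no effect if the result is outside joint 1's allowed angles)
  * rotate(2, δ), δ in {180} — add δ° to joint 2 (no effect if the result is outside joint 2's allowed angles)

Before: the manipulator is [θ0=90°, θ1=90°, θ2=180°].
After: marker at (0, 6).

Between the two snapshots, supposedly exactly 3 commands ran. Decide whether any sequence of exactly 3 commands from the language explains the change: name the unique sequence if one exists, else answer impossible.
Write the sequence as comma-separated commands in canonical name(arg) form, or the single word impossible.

rotate(1, -90), rotate(1, -90), rotate(1, -90)

initial: [θ0=90°, θ1=90°, θ2=180°]
1. rotate(1, -90) → [θ0=90°, θ1=0°, θ2=180°]
2. rotate(1, -90) → [θ0=90°, θ1=270°, θ2=180°]
3. rotate(1, -90) → [θ0=90°, θ1=180°, θ2=180°]
no other 3-command option fits: unique.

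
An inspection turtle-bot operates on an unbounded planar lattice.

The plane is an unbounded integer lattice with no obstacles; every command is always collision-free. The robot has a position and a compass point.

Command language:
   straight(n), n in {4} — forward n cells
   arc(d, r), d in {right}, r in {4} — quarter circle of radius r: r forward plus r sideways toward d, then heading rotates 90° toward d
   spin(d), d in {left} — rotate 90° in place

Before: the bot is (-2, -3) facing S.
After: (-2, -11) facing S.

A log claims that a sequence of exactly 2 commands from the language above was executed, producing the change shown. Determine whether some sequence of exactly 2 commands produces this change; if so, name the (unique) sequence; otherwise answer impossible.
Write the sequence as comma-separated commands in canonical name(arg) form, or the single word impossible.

key: heading stays S — no command in the sequence turns
from: (-2, -3) facing S
t=1 straight(4) ⇒ (-2, -7) facing S
t=2 straight(4) ⇒ (-2, -11) facing S
uniquely the one of 9 2-step routes that fits.

straight(4), straight(4)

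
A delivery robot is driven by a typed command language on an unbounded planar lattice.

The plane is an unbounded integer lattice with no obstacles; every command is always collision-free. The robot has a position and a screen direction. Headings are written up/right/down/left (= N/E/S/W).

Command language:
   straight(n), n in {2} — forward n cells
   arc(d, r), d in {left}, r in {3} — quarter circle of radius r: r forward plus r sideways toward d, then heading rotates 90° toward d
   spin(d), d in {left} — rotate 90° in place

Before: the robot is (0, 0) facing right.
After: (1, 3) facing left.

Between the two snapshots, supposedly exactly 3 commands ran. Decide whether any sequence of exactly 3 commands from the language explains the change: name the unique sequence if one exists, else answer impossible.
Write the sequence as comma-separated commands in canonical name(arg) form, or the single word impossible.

arc(left, 3), spin(left), straight(2)

key: cell and facing (now W) both changed — the 3 commands mix motion and turning
initial: (0, 0) facing right
1. arc(left, 3) → (3, 3) facing up
2. spin(left) → (3, 3) facing left
3. straight(2) → (1, 3) facing left
uniquely the one of 27 3-step routes that fits.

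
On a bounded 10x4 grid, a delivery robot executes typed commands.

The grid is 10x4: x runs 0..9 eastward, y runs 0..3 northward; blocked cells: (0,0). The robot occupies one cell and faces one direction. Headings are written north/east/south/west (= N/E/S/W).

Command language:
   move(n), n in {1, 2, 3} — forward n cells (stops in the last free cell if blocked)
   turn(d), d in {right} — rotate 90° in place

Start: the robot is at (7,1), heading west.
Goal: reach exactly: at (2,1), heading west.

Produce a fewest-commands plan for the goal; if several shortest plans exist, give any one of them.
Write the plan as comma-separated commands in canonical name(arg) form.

move(2), move(3)

t0: at (7,1), heading west
step 1 (move(2)): at (5,1), heading west
step 2 (move(3)): at (2,1), heading west
shorter routes all fall short; 2 is best.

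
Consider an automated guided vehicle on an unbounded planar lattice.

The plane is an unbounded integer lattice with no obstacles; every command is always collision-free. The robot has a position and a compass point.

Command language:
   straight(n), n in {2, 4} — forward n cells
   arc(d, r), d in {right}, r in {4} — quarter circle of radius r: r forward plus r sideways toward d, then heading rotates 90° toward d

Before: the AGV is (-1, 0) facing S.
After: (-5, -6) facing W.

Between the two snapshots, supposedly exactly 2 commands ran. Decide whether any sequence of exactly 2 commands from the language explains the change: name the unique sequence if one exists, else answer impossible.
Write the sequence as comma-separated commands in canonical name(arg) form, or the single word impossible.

straight(2), arc(right, 4)

key: cell and facing (now W) both changed — the 2 commands mix motion and turning
from: (-1, 0) facing S
1. straight(2) → (-1, -2) facing S
2. arc(right, 4) → (-5, -6) facing W
all 9 alternatives checked — unique.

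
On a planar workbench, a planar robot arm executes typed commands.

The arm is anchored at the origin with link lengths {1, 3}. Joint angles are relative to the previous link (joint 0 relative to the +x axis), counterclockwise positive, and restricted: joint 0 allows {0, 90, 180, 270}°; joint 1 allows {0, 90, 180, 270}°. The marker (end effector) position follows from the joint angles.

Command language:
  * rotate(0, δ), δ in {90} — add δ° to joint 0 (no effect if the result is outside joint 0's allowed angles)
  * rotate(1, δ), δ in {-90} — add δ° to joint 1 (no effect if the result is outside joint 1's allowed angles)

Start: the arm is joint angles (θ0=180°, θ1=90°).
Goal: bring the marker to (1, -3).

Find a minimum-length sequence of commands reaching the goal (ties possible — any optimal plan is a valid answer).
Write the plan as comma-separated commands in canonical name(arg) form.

rotate(1, -90), rotate(1, -90), rotate(0, 90), rotate(0, 90)

t0: joint angles (θ0=180°, θ1=90°)
t=1 rotate(1, -90) ⇒ joint angles (θ0=180°, θ1=0°)
t=2 rotate(1, -90) ⇒ joint angles (θ0=180°, θ1=270°)
t=3 rotate(0, 90) ⇒ joint angles (θ0=270°, θ1=270°)
t=4 rotate(0, 90) ⇒ joint angles (θ0=0°, θ1=270°)
shorter routes all fall short; 4 is best.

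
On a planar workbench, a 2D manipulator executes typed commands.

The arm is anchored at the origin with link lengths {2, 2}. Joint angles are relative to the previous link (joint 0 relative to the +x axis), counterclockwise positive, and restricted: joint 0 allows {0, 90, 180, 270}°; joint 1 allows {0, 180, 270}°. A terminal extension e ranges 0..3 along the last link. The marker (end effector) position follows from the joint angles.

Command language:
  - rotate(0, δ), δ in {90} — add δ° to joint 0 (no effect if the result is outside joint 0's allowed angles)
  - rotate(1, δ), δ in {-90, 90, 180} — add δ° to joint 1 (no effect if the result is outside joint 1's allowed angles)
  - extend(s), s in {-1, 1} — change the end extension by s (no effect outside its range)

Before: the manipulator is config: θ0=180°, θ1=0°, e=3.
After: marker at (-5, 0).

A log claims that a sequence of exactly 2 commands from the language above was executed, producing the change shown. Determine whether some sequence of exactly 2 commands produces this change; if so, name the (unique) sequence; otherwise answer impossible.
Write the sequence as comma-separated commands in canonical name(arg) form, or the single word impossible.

extend(-1), extend(-1)

t0: config: θ0=180°, θ1=0°, e=3
[1] after extend(-1): config: θ0=180°, θ1=0°, e=2
[2] after extend(-1): config: θ0=180°, θ1=0°, e=1
no rival 2-sequence matches.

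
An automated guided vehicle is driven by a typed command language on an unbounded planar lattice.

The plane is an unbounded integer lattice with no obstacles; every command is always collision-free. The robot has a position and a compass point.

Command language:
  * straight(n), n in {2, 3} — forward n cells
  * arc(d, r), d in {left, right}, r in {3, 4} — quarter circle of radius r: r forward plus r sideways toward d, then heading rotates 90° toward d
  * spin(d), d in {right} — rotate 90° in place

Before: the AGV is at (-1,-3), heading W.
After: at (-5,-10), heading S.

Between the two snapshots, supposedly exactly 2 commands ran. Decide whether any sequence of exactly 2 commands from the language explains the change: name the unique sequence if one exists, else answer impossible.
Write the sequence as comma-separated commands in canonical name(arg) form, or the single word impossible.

arc(left, 4), straight(3)

key: cell and facing (now S) both changed — the 2 commands mix motion and turning
t0: at (-1,-3), heading W
step 1 (arc(left, 4)): at (-5,-7), heading S
step 2 (straight(3)): at (-5,-10), heading S
no other 2-command option fits: unique.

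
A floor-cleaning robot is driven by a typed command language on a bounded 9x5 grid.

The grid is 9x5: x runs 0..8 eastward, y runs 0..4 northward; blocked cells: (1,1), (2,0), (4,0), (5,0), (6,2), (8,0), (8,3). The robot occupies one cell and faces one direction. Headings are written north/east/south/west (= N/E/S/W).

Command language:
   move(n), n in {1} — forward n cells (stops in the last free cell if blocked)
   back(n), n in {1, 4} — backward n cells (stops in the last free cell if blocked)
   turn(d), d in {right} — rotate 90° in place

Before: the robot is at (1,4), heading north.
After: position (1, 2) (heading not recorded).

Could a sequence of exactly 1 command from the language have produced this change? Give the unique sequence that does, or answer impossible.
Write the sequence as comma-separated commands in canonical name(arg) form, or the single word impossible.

key: back(4) is stopped early by the blocked cell at (1,1)
begin: at (1,4), heading north
1. back(4) → at (1,2), heading north
no rival 1-sequence matches.

back(4)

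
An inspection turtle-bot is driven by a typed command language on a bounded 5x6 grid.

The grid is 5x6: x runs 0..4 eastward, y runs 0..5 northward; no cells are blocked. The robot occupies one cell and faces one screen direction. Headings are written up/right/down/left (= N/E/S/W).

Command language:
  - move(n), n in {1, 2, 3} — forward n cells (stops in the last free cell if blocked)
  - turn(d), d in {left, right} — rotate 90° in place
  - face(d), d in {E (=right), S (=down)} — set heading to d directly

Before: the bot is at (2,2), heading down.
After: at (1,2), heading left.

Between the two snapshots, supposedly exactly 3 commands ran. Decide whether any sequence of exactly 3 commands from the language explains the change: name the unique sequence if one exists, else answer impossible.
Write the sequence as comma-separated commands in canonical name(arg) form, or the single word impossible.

key: order matters: swapping face(S) and move(1) lands elsewhere
from: at (2,2), heading down
step 1 (face(S)): at (2,2), heading down
step 2 (turn(right)): at (2,2), heading left
step 3 (move(1)): at (1,2), heading left
no other 3-command option fits: unique.

face(S), turn(right), move(1)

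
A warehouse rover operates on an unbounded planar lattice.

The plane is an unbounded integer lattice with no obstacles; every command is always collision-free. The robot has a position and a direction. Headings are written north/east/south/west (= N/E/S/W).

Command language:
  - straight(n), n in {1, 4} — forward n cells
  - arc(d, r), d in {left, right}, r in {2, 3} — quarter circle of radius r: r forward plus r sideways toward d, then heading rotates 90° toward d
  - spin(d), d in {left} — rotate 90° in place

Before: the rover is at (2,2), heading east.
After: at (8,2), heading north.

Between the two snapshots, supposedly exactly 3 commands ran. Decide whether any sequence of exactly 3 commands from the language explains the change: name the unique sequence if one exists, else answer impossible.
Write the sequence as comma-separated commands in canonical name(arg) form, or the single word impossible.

key: order matters: swapping arc(right, 3) and arc(left, 3) lands elsewhere
begin: at (2,2), heading east
t=1 arc(right, 3) ⇒ at (5,-1), heading south
t=2 spin(left) ⇒ at (5,-1), heading east
t=3 arc(left, 3) ⇒ at (8,2), heading north
no rival 3-sequence matches.

arc(right, 3), spin(left), arc(left, 3)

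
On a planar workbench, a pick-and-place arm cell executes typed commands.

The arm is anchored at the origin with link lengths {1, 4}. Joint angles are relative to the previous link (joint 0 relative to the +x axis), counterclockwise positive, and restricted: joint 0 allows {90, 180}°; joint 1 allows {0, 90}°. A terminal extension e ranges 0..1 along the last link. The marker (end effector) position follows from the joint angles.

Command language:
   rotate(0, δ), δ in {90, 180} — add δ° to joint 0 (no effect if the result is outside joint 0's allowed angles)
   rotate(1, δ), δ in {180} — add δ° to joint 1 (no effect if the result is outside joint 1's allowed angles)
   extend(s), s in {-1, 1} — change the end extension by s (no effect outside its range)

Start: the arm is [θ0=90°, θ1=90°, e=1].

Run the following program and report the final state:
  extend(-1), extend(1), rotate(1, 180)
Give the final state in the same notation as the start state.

from: [θ0=90°, θ1=90°, e=1]
t=1 extend(-1) ⇒ [θ0=90°, θ1=90°, e=0]
t=2 extend(1) ⇒ [θ0=90°, θ1=90°, e=1]
t=3 rotate(1, 180) ⇒ [θ0=90°, θ1=90°, e=1]

[θ0=90°, θ1=90°, e=1]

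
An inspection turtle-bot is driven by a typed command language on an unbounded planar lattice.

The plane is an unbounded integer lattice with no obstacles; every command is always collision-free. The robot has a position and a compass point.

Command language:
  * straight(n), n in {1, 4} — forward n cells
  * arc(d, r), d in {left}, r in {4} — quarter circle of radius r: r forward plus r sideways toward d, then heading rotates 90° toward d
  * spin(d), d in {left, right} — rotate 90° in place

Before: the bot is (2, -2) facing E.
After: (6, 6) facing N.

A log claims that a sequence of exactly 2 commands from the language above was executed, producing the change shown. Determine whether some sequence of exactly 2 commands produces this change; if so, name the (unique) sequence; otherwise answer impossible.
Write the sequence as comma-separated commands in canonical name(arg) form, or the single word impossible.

key: running straight(4) before arc(left, 4) would end elsewhere — order is forced
start: (2, -2) facing E
[1] after arc(left, 4): (6, 2) facing N
[2] after straight(4): (6, 6) facing N
no other 2-command option fits: unique.

arc(left, 4), straight(4)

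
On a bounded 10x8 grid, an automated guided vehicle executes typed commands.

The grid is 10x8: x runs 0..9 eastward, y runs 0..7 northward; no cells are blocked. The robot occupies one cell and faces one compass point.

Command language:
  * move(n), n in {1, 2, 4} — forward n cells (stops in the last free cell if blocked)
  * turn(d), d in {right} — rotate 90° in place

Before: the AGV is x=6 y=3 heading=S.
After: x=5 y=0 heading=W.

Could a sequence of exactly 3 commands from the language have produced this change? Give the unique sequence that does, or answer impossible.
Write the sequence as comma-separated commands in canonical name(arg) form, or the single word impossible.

key: position moved to (5,0) AND the heading swung to W — translation plus rotation needed
begin: x=6 y=3 heading=S
t=1 move(4) ⇒ x=6 y=0 heading=S
t=2 turn(right) ⇒ x=6 y=0 heading=W
t=3 move(1) ⇒ x=5 y=0 heading=W
no rival 3-sequence matches.

move(4), turn(right), move(1)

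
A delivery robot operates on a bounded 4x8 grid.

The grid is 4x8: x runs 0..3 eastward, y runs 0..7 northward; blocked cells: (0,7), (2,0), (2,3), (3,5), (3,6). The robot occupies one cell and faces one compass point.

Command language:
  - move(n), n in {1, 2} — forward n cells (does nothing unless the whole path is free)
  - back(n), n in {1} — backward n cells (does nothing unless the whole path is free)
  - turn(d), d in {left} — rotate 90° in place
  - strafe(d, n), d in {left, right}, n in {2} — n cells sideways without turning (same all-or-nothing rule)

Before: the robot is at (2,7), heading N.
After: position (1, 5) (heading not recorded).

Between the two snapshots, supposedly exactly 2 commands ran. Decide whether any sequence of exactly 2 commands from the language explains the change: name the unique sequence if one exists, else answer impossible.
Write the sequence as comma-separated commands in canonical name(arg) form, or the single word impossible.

checked all 2-command options: none fits.

impossible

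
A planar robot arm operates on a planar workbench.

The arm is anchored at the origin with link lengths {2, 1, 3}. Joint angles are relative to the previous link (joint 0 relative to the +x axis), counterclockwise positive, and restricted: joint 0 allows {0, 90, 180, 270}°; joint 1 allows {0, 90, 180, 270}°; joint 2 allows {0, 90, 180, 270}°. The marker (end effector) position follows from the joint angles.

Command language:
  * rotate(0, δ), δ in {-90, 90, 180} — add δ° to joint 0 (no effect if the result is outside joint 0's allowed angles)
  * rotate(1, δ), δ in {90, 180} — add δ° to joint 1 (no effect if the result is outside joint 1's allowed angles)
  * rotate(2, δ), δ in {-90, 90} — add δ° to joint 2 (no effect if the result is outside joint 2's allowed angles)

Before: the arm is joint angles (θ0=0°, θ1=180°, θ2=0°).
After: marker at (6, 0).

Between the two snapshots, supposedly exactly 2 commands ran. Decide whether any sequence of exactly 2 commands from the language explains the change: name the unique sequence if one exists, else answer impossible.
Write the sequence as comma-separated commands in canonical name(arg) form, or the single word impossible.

start: joint angles (θ0=0°, θ1=180°, θ2=0°)
[1] after rotate(1, 90): joint angles (θ0=0°, θ1=270°, θ2=0°)
[2] after rotate(1, 90): joint angles (θ0=0°, θ1=0°, θ2=0°)
uniquely the one of 49 2-step routes that fits.

rotate(1, 90), rotate(1, 90)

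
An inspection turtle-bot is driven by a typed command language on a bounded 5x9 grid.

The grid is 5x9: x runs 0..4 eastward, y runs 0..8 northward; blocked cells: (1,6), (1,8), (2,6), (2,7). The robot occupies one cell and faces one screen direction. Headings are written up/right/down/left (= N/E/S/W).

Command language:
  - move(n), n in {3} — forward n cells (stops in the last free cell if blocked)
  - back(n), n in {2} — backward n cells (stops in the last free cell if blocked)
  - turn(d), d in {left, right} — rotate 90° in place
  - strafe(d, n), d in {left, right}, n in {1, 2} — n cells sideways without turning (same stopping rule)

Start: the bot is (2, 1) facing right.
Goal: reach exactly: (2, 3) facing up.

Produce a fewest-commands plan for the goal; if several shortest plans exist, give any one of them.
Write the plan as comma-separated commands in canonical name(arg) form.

strafe(left, 2), turn(left)

t0: (2, 1) facing right
1. strafe(left, 2) → (2, 3) facing right
2. turn(left) → (2, 3) facing up
nothing shorter than 2 reaches the goal.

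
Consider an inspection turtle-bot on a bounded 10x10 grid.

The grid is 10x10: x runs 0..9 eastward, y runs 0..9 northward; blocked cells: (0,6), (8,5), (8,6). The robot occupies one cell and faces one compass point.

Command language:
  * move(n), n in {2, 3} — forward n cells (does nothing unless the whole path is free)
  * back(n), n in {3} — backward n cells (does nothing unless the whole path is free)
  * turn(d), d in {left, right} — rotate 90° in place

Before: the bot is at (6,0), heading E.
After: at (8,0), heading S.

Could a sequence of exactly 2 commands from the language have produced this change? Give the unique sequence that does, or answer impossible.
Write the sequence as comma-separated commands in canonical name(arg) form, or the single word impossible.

key: order matters: swapping move(2) and turn(right) lands elsewhere
initial: at (6,0), heading E
1. move(2) → at (8,0), heading E
2. turn(right) → at (8,0), heading S
no other 2-command option fits: unique.

move(2), turn(right)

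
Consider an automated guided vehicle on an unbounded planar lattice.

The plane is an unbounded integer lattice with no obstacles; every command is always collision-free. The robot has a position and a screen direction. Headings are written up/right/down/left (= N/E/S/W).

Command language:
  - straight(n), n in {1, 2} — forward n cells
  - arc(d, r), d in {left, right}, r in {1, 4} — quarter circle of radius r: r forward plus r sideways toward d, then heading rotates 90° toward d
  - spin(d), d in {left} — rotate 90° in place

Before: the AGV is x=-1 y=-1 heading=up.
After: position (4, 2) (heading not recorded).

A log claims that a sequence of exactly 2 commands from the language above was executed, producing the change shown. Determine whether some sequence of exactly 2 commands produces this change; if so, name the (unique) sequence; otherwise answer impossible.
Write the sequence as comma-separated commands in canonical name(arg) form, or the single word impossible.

key: running arc(right, 1) before arc(right, 4) would end elsewhere — order is forced
t0: x=-1 y=-1 heading=up
[1] after arc(right, 4): x=3 y=3 heading=right
[2] after arc(right, 1): x=4 y=2 heading=down
all 49 alternatives checked — unique.

arc(right, 4), arc(right, 1)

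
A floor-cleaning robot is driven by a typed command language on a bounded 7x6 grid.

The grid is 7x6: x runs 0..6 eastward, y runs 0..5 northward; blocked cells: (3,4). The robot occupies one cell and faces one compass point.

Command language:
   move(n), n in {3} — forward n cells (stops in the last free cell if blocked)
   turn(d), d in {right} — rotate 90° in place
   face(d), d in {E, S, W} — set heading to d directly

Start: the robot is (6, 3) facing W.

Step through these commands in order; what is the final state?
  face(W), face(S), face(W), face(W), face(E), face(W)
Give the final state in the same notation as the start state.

(6, 3) facing W

initial: (6, 3) facing W
t=1 face(W) ⇒ (6, 3) facing W
t=2 face(S) ⇒ (6, 3) facing S
t=3 face(W) ⇒ (6, 3) facing W
t=4 face(W) ⇒ (6, 3) facing W
t=5 face(E) ⇒ (6, 3) facing E
t=6 face(W) ⇒ (6, 3) facing W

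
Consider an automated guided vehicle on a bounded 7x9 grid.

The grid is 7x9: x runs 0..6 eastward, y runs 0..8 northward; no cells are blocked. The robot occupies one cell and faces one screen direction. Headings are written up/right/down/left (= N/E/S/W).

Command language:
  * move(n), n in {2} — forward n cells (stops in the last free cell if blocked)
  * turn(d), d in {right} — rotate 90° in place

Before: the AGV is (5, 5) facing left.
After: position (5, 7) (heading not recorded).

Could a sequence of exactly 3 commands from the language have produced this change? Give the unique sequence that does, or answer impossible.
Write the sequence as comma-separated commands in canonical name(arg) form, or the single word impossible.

turn(right), move(2), turn(right)

begin: (5, 5) facing left
t=1 turn(right) ⇒ (5, 5) facing up
t=2 move(2) ⇒ (5, 7) facing up
t=3 turn(right) ⇒ (5, 7) facing right
uniquely the one of 8 3-step routes that fits.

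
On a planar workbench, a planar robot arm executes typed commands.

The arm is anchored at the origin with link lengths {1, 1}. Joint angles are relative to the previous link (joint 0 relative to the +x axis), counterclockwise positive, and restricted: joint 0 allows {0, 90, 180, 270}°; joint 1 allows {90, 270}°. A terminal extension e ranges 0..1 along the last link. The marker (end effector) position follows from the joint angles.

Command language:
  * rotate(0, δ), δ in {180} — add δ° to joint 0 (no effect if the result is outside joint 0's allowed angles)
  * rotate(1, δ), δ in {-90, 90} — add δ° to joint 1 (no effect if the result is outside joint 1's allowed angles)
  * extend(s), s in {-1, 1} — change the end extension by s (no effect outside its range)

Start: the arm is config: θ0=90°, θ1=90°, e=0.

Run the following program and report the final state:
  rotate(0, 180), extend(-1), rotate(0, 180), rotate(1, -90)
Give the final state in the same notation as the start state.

start: config: θ0=90°, θ1=90°, e=0
t=1 rotate(0, 180) ⇒ config: θ0=270°, θ1=90°, e=0
t=2 extend(-1) ⇒ config: θ0=270°, θ1=90°, e=0
t=3 rotate(0, 180) ⇒ config: θ0=90°, θ1=90°, e=0
t=4 rotate(1, -90) ⇒ config: θ0=90°, θ1=90°, e=0

config: θ0=90°, θ1=90°, e=0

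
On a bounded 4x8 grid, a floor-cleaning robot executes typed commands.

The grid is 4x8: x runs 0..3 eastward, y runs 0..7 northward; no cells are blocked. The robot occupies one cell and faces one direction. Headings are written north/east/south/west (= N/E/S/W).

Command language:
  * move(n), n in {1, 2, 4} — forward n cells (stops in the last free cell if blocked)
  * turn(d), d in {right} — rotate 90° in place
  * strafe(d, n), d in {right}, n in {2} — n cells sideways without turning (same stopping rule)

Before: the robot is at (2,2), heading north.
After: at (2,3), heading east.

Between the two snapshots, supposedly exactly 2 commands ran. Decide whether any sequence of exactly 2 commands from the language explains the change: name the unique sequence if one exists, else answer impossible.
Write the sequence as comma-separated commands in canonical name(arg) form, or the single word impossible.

move(1), turn(right)

key: running turn(right) before move(1) would end elsewhere — order is forced
from: at (2,2), heading north
[1] after move(1): at (2,3), heading north
[2] after turn(right): at (2,3), heading east
uniquely the one of 25 2-step routes that fits.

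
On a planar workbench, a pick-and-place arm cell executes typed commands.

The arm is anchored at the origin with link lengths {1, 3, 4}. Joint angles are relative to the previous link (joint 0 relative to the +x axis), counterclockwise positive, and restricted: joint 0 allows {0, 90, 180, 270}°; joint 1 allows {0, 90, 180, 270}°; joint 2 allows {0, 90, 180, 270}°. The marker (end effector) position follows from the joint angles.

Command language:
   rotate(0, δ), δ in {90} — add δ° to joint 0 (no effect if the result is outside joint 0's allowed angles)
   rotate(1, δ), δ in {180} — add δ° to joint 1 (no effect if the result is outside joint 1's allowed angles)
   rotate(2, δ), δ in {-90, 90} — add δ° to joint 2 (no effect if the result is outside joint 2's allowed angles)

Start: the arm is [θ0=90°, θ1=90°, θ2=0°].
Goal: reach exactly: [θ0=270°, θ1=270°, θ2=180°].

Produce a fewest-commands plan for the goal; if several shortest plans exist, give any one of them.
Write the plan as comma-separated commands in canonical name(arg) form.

rotate(1, 180), rotate(2, 90), rotate(2, 90), rotate(0, 90), rotate(0, 90)

t0: [θ0=90°, θ1=90°, θ2=0°]
t=1 rotate(1, 180) ⇒ [θ0=90°, θ1=270°, θ2=0°]
t=2 rotate(2, 90) ⇒ [θ0=90°, θ1=270°, θ2=90°]
t=3 rotate(2, 90) ⇒ [θ0=90°, θ1=270°, θ2=180°]
t=4 rotate(0, 90) ⇒ [θ0=180°, θ1=270°, θ2=180°]
t=5 rotate(0, 90) ⇒ [θ0=270°, θ1=270°, θ2=180°]
no 4-step plan works, so 5 is optimal.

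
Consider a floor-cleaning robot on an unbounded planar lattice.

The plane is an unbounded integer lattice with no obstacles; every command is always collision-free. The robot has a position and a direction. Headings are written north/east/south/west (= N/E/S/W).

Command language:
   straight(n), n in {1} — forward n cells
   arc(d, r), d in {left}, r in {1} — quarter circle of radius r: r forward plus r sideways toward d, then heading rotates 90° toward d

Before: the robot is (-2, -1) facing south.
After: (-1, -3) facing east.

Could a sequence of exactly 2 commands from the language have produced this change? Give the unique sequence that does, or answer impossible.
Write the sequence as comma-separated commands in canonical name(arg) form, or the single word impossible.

straight(1), arc(left, 1)

key: position moved to (-1,-3) AND the heading swung to E — translation plus rotation needed
begin: (-2, -1) facing south
[1] after straight(1): (-2, -2) facing south
[2] after arc(left, 1): (-1, -3) facing east
all 4 alternatives checked — unique.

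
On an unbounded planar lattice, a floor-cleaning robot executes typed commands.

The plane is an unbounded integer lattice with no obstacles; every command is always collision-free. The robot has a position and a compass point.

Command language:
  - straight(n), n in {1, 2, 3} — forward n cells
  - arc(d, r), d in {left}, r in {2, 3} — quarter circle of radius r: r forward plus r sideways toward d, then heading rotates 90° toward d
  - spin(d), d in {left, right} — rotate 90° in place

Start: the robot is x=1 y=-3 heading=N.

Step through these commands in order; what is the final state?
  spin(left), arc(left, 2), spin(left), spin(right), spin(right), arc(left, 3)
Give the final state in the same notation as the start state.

x=-4 y=-8 heading=S

initial: x=1 y=-3 heading=N
[1] after spin(left): x=1 y=-3 heading=W
[2] after arc(left, 2): x=-1 y=-5 heading=S
[3] after spin(left): x=-1 y=-5 heading=E
[4] after spin(right): x=-1 y=-5 heading=S
[5] after spin(right): x=-1 y=-5 heading=W
[6] after arc(left, 3): x=-4 y=-8 heading=S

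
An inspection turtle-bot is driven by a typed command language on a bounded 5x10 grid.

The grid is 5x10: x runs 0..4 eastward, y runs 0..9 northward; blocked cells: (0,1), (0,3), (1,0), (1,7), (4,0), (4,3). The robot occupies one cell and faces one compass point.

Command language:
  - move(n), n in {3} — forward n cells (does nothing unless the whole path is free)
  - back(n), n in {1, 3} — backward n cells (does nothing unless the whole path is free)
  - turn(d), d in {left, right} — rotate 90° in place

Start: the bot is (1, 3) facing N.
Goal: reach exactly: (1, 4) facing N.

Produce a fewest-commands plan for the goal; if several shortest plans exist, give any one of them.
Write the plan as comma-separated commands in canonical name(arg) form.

move(3), back(1), back(1)

start: (1, 3) facing N
t=1 move(3) ⇒ (1, 6) facing N
t=2 back(1) ⇒ (1, 5) facing N
t=3 back(1) ⇒ (1, 4) facing N
nothing shorter than 3 reaches the goal.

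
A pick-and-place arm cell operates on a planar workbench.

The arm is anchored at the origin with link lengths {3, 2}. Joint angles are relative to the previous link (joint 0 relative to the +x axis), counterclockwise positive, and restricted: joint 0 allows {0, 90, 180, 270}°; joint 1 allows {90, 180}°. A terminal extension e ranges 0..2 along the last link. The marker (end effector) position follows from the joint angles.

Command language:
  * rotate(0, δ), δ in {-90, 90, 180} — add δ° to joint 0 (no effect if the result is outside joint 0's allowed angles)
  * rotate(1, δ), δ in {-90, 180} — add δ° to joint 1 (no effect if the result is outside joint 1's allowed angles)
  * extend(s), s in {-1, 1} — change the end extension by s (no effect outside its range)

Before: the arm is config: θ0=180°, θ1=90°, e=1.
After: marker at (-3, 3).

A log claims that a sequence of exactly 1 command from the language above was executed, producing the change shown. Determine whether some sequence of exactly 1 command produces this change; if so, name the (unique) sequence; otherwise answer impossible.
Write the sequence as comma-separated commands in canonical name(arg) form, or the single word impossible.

rotate(0, -90)

from: config: θ0=180°, θ1=90°, e=1
t=1 rotate(0, -90) ⇒ config: θ0=90°, θ1=90°, e=1
no rival 1-sequence matches.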